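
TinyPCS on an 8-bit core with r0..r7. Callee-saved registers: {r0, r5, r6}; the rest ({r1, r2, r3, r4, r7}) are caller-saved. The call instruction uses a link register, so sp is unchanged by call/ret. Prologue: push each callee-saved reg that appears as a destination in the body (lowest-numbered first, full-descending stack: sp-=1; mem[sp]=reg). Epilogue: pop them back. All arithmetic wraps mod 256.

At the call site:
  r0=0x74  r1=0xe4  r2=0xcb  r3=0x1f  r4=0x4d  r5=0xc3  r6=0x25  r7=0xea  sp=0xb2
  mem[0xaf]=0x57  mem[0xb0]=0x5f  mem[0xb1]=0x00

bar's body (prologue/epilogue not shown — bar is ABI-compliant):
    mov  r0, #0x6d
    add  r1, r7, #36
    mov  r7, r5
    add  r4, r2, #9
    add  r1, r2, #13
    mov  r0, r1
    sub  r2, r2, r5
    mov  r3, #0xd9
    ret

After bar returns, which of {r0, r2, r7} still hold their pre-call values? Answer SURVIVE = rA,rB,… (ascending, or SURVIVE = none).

prologue: push r0 → mem[0xb1]=0x74, sp=0xb1
body[0] mov  r0, #0x6d → r0=0x6d
body[1] add  r1, r7, #36 → r1=0x0e
body[2] mov  r7, r5 → r7=0xc3
body[3] add  r4, r2, #9 → r4=0xd4
body[4] add  r1, r2, #13 → r1=0xd8
body[5] mov  r0, r1 → r0=0xd8
body[6] sub  r2, r2, r5 → r2=0x08
body[7] mov  r3, #0xd9 → r3=0xd9
epilogue: pop r0=0x74, sp=0xb2
r0: callee-saved, written=True
r2: caller-saved, written=True
r7: caller-saved, written=True

SURVIVE = r0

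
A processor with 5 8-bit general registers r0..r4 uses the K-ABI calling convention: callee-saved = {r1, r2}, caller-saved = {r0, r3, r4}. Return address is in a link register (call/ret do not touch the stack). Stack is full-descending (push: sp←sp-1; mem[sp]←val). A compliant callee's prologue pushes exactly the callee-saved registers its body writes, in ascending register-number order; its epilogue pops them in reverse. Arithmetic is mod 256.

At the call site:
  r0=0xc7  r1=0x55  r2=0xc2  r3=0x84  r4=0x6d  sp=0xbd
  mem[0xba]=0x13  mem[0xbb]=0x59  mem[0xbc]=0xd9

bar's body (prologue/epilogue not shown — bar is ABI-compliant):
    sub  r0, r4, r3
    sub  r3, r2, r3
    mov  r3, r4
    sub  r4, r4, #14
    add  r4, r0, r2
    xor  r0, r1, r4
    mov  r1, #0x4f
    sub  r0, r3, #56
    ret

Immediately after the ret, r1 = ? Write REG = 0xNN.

prologue: push r1 -> mem[0xbc]=0x55, sp=0xbc
body[0] sub  r0, r4, r3 -> r0=0xe9
body[1] sub  r3, r2, r3 -> r3=0x3e
body[2] mov  r3, r4 -> r3=0x6d
body[3] sub  r4, r4, #14 -> r4=0x5f
body[4] add  r4, r0, r2 -> r4=0xab
body[5] xor  r0, r1, r4 -> r0=0xfe
body[6] mov  r1, #0x4f -> r1=0x4f
body[7] sub  r0, r3, #56 -> r0=0x35
epilogue: pop r1=0x55, sp=0xbd
r1 is callee-saved -> restored

REG = 0x55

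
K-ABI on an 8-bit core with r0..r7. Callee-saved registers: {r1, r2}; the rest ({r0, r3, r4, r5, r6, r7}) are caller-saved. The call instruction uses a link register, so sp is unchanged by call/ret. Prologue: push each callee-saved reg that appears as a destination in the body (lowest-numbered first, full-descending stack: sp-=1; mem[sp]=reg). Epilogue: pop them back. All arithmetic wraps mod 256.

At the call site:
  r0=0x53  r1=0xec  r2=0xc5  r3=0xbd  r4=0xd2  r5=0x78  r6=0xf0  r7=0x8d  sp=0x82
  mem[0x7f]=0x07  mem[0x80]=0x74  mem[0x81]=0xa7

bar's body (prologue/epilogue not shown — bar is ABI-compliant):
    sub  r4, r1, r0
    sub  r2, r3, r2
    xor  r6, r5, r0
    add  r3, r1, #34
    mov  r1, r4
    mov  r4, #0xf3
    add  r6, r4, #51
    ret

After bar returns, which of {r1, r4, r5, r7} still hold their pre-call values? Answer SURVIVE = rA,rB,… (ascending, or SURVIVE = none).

prologue: push r1 -> mem[0x81]=0xec, sp=0x81
prologue: push r2 -> mem[0x80]=0xc5, sp=0x80
body[0] sub  r4, r1, r0 -> r4=0x99
body[1] sub  r2, r3, r2 -> r2=0xf8
body[2] xor  r6, r5, r0 -> r6=0x2b
body[3] add  r3, r1, #34 -> r3=0x0e
body[4] mov  r1, r4 -> r1=0x99
body[5] mov  r4, #0xf3 -> r4=0xf3
body[6] add  r6, r4, #51 -> r6=0x26
epilogue: pop r2=0xc5, sp=0x81
epilogue: pop r1=0xec, sp=0x82
r1: callee-saved, written=True
r4: caller-saved, written=True
r5: caller-saved, written=False
r7: caller-saved, written=False

SURVIVE = r1,r5,r7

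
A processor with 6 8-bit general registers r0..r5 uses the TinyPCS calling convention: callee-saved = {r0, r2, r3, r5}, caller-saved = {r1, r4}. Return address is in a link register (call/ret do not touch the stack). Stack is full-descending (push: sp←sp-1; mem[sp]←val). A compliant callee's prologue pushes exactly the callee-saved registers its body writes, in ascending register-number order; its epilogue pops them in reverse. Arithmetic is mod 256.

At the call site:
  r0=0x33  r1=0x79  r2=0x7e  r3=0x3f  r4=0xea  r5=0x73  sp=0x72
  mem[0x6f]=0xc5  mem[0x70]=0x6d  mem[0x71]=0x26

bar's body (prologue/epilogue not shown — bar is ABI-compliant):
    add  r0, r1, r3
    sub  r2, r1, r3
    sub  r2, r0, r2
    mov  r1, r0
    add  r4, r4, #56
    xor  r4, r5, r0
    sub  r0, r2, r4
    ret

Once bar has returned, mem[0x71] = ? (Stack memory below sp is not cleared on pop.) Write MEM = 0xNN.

MEM = 0x33

prologue: push r0 -> mem[0x71]=0x33, sp=0x71
prologue: push r2 -> mem[0x70]=0x7e, sp=0x70
body[0] add  r0, r1, r3 -> r0=0xb8
body[1] sub  r2, r1, r3 -> r2=0x3a
body[2] sub  r2, r0, r2 -> r2=0x7e
body[3] mov  r1, r0 -> r1=0xb8
body[4] add  r4, r4, #56 -> r4=0x22
body[5] xor  r4, r5, r0 -> r4=0xcb
body[6] sub  r0, r2, r4 -> r0=0xb3
epilogue: pop r2=0x7e, sp=0x71
epilogue: pop r0=0x33, sp=0x72
prologue pushed ['r0', 'r2'] at ['0x71', '0x70']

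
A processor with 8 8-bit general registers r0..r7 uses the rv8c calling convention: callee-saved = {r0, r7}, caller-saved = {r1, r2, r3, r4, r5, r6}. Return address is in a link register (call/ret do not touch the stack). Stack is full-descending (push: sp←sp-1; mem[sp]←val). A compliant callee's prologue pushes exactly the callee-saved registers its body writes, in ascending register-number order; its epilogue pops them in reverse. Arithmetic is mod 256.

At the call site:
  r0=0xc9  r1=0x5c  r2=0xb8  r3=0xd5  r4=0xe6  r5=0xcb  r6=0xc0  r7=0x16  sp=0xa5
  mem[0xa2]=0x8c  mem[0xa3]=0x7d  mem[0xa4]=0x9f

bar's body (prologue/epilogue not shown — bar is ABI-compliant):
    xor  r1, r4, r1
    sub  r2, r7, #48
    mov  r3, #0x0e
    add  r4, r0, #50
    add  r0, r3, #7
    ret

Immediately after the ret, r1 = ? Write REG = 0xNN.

REG = 0xba

prologue: push r0 → mem[0xa4]=0xc9, sp=0xa4
body[0] xor  r1, r4, r1 → r1=0xba
body[1] sub  r2, r7, #48 → r2=0xe6
body[2] mov  r3, #0x0e → r3=0x0e
body[3] add  r4, r0, #50 → r4=0xfb
body[4] add  r0, r3, #7 → r0=0x15
epilogue: pop r0=0xc9, sp=0xa5
r1 is caller-saved → body value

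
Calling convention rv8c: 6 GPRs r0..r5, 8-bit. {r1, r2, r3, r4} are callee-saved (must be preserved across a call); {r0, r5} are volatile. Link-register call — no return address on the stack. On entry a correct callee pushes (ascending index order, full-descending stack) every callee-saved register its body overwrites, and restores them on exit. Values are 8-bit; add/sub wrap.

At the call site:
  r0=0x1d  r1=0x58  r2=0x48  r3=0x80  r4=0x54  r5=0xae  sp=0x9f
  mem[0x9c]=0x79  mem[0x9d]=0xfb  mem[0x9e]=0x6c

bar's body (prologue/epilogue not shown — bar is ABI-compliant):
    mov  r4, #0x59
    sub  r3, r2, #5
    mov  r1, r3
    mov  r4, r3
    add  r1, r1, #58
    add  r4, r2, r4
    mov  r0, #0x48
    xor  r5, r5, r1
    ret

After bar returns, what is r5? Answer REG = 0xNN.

REG = 0xd3

prologue: push r1 → mem[0x9e]=0x58, sp=0x9e
prologue: push r3 → mem[0x9d]=0x80, sp=0x9d
prologue: push r4 → mem[0x9c]=0x54, sp=0x9c
body[0] mov  r4, #0x59 → r4=0x59
body[1] sub  r3, r2, #5 → r3=0x43
body[2] mov  r1, r3 → r1=0x43
body[3] mov  r4, r3 → r4=0x43
body[4] add  r1, r1, #58 → r1=0x7d
body[5] add  r4, r2, r4 → r4=0x8b
body[6] mov  r0, #0x48 → r0=0x48
body[7] xor  r5, r5, r1 → r5=0xd3
epilogue: pop r4=0x54, sp=0x9d
epilogue: pop r3=0x80, sp=0x9e
epilogue: pop r1=0x58, sp=0x9f
r5 is caller-saved → body value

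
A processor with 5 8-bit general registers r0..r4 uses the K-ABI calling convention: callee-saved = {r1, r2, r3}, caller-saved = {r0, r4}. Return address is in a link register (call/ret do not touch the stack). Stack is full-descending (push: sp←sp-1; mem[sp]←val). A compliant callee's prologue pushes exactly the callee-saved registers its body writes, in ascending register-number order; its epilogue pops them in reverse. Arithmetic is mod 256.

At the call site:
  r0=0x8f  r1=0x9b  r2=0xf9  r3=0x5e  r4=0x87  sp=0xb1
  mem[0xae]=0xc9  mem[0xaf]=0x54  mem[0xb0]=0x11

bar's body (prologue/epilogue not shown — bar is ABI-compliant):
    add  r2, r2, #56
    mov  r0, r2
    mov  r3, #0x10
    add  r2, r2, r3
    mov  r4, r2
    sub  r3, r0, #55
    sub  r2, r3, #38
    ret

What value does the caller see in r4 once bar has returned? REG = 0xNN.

REG = 0x41

prologue: push r2 → mem[0xb0]=0xf9, sp=0xb0
prologue: push r3 → mem[0xaf]=0x5e, sp=0xaf
body[0] add  r2, r2, #56 → r2=0x31
body[1] mov  r0, r2 → r0=0x31
body[2] mov  r3, #0x10 → r3=0x10
body[3] add  r2, r2, r3 → r2=0x41
body[4] mov  r4, r2 → r4=0x41
body[5] sub  r3, r0, #55 → r3=0xfa
body[6] sub  r2, r3, #38 → r2=0xd4
epilogue: pop r3=0x5e, sp=0xb0
epilogue: pop r2=0xf9, sp=0xb1
r4 is caller-saved → body value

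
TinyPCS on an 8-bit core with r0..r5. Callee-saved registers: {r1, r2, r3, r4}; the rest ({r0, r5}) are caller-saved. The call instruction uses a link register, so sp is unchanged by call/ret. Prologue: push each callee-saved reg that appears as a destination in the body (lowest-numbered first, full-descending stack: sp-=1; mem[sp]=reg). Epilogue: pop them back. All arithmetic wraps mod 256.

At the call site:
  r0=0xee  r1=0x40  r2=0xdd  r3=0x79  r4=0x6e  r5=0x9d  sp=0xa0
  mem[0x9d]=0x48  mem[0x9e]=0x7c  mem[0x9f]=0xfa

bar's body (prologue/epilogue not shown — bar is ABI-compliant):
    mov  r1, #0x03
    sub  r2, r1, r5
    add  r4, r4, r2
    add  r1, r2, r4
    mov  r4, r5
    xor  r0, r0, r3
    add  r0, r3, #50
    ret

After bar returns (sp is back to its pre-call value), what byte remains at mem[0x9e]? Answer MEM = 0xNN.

prologue: push r1 -> mem[0x9f]=0x40, sp=0x9f
prologue: push r2 -> mem[0x9e]=0xdd, sp=0x9e
prologue: push r4 -> mem[0x9d]=0x6e, sp=0x9d
body[0] mov  r1, #0x03 -> r1=0x03
body[1] sub  r2, r1, r5 -> r2=0x66
body[2] add  r4, r4, r2 -> r4=0xd4
body[3] add  r1, r2, r4 -> r1=0x3a
body[4] mov  r4, r5 -> r4=0x9d
body[5] xor  r0, r0, r3 -> r0=0x97
body[6] add  r0, r3, #50 -> r0=0xab
epilogue: pop r4=0x6e, sp=0x9e
epilogue: pop r2=0xdd, sp=0x9f
epilogue: pop r1=0x40, sp=0xa0
prologue pushed ['r1', 'r2', 'r4'] at ['0x9f', '0x9e', '0x9d']

MEM = 0xdd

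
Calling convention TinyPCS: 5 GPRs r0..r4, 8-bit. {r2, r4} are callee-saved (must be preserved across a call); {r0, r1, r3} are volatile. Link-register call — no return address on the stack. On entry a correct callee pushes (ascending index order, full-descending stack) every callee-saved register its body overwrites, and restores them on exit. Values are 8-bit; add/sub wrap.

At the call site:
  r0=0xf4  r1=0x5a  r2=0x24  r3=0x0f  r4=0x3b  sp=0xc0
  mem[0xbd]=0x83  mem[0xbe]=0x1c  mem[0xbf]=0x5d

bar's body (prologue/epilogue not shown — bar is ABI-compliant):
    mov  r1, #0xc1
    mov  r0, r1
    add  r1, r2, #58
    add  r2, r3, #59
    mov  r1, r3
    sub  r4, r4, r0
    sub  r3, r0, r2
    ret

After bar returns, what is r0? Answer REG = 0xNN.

prologue: push r2 → mem[0xbf]=0x24, sp=0xbf
prologue: push r4 → mem[0xbe]=0x3b, sp=0xbe
body[0] mov  r1, #0xc1 → r1=0xc1
body[1] mov  r0, r1 → r0=0xc1
body[2] add  r1, r2, #58 → r1=0x5e
body[3] add  r2, r3, #59 → r2=0x4a
body[4] mov  r1, r3 → r1=0x0f
body[5] sub  r4, r4, r0 → r4=0x7a
body[6] sub  r3, r0, r2 → r3=0x77
epilogue: pop r4=0x3b, sp=0xbf
epilogue: pop r2=0x24, sp=0xc0
r0 is caller-saved → body value

REG = 0xc1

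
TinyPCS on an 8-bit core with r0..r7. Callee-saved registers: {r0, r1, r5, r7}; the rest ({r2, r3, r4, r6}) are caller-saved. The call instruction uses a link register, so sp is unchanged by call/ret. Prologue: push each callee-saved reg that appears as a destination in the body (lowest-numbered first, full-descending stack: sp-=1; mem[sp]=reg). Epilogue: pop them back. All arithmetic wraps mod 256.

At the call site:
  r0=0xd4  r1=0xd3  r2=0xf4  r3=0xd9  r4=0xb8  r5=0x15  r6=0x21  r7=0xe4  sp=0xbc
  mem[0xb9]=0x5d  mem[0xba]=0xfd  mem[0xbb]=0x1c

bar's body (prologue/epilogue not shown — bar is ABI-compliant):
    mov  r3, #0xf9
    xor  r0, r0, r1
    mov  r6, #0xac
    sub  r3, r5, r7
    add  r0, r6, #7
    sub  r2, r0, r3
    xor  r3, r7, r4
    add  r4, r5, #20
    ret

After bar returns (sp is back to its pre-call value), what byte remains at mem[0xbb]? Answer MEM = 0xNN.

MEM = 0xd4

prologue: push r0 → mem[0xbb]=0xd4, sp=0xbb
body[0] mov  r3, #0xf9 → r3=0xf9
body[1] xor  r0, r0, r1 → r0=0x07
body[2] mov  r6, #0xac → r6=0xac
body[3] sub  r3, r5, r7 → r3=0x31
body[4] add  r0, r6, #7 → r0=0xb3
body[5] sub  r2, r0, r3 → r2=0x82
body[6] xor  r3, r7, r4 → r3=0x5c
body[7] add  r4, r5, #20 → r4=0x29
epilogue: pop r0=0xd4, sp=0xbc
prologue pushed ['r0'] at ['0xbb']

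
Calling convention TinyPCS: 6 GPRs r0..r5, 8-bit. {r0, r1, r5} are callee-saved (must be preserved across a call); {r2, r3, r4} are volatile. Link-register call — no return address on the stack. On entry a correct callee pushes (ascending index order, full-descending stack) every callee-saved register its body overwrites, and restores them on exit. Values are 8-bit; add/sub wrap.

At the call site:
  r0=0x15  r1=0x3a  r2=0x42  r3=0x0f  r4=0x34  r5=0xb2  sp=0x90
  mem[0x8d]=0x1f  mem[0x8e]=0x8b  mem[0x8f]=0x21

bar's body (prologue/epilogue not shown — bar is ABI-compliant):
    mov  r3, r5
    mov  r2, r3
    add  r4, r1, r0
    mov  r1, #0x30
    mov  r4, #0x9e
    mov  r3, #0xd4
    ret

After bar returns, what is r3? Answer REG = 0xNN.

REG = 0xd4

prologue: push r1 -> mem[0x8f]=0x3a, sp=0x8f
body[0] mov  r3, r5 -> r3=0xb2
body[1] mov  r2, r3 -> r2=0xb2
body[2] add  r4, r1, r0 -> r4=0x4f
body[3] mov  r1, #0x30 -> r1=0x30
body[4] mov  r4, #0x9e -> r4=0x9e
body[5] mov  r3, #0xd4 -> r3=0xd4
epilogue: pop r1=0x3a, sp=0x90
r3 is caller-saved -> body value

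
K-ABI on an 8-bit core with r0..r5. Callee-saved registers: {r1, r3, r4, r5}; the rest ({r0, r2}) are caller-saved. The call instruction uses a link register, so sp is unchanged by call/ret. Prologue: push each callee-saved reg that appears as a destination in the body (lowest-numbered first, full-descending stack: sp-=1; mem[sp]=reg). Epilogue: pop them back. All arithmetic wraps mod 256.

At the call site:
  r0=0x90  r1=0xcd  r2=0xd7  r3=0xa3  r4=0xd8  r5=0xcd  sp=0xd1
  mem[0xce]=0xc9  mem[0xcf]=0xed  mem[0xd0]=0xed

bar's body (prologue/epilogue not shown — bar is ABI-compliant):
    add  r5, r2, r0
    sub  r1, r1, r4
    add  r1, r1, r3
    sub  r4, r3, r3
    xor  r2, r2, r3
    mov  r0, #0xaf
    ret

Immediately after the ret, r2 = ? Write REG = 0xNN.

prologue: push r1 -> mem[0xd0]=0xcd, sp=0xd0
prologue: push r4 -> mem[0xcf]=0xd8, sp=0xcf
prologue: push r5 -> mem[0xce]=0xcd, sp=0xce
body[0] add  r5, r2, r0 -> r5=0x67
body[1] sub  r1, r1, r4 -> r1=0xf5
body[2] add  r1, r1, r3 -> r1=0x98
body[3] sub  r4, r3, r3 -> r4=0x00
body[4] xor  r2, r2, r3 -> r2=0x74
body[5] mov  r0, #0xaf -> r0=0xaf
epilogue: pop r5=0xcd, sp=0xcf
epilogue: pop r4=0xd8, sp=0xd0
epilogue: pop r1=0xcd, sp=0xd1
r2 is caller-saved -> body value

REG = 0x74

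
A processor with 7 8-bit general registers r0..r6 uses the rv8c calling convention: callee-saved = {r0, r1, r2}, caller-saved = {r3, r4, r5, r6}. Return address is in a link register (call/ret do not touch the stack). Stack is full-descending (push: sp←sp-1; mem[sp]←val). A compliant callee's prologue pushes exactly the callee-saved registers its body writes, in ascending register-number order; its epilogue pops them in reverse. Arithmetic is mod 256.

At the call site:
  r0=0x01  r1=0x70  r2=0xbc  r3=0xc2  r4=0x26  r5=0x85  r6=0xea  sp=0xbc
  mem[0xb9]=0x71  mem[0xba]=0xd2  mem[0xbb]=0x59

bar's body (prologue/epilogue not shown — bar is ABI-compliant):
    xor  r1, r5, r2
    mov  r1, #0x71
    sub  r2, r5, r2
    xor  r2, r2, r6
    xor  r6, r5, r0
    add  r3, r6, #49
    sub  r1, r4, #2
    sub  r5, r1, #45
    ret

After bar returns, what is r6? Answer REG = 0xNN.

prologue: push r1 → mem[0xbb]=0x70, sp=0xbb
prologue: push r2 → mem[0xba]=0xbc, sp=0xba
body[0] xor  r1, r5, r2 → r1=0x39
body[1] mov  r1, #0x71 → r1=0x71
body[2] sub  r2, r5, r2 → r2=0xc9
body[3] xor  r2, r2, r6 → r2=0x23
body[4] xor  r6, r5, r0 → r6=0x84
body[5] add  r3, r6, #49 → r3=0xb5
body[6] sub  r1, r4, #2 → r1=0x24
body[7] sub  r5, r1, #45 → r5=0xf7
epilogue: pop r2=0xbc, sp=0xbb
epilogue: pop r1=0x70, sp=0xbc
r6 is caller-saved → body value

REG = 0x84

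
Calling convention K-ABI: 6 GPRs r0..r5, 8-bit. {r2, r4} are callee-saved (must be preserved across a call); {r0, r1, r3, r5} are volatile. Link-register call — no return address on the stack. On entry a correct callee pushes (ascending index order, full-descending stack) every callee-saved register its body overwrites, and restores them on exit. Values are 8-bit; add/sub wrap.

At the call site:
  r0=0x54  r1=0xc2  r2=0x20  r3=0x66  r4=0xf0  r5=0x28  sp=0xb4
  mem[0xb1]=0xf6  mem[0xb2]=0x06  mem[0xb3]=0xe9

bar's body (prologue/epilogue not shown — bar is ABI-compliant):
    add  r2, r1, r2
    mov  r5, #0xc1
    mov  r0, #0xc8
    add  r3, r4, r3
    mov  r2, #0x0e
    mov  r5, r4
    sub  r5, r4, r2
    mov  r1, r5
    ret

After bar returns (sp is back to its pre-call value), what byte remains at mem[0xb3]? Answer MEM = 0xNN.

prologue: push r2 -> mem[0xb3]=0x20, sp=0xb3
body[0] add  r2, r1, r2 -> r2=0xe2
body[1] mov  r5, #0xc1 -> r5=0xc1
body[2] mov  r0, #0xc8 -> r0=0xc8
body[3] add  r3, r4, r3 -> r3=0x56
body[4] mov  r2, #0x0e -> r2=0x0e
body[5] mov  r5, r4 -> r5=0xf0
body[6] sub  r5, r4, r2 -> r5=0xe2
body[7] mov  r1, r5 -> r1=0xe2
epilogue: pop r2=0x20, sp=0xb4
prologue pushed ['r2'] at ['0xb3']

MEM = 0x20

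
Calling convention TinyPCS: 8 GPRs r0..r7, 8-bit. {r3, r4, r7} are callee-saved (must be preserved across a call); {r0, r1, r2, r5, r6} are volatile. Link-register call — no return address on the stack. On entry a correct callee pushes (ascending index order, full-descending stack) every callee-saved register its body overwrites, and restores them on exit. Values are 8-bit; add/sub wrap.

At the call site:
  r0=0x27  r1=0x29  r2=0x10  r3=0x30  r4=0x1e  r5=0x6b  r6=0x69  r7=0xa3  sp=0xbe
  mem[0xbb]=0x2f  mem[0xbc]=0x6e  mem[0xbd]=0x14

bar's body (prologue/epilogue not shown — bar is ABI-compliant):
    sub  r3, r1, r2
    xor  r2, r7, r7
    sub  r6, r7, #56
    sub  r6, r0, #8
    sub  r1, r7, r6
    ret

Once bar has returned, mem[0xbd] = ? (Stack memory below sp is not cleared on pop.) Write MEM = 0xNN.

prologue: push r3 → mem[0xbd]=0x30, sp=0xbd
body[0] sub  r3, r1, r2 → r3=0x19
body[1] xor  r2, r7, r7 → r2=0x00
body[2] sub  r6, r7, #56 → r6=0x6b
body[3] sub  r6, r0, #8 → r6=0x1f
body[4] sub  r1, r7, r6 → r1=0x84
epilogue: pop r3=0x30, sp=0xbe
prologue pushed ['r3'] at ['0xbd']

MEM = 0x30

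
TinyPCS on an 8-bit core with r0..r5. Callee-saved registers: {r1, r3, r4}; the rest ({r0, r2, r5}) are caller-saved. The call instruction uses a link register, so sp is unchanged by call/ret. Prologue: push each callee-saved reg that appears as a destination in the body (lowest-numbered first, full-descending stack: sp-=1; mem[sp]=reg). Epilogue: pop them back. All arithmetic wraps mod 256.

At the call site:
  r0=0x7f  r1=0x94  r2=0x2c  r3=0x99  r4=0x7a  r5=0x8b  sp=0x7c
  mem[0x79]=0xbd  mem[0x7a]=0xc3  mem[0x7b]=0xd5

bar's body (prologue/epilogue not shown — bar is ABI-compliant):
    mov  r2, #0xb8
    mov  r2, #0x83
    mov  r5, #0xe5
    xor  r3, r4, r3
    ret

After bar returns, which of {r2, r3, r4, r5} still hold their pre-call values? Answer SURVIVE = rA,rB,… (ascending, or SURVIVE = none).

prologue: push r3 → mem[0x7b]=0x99, sp=0x7b
body[0] mov  r2, #0xb8 → r2=0xb8
body[1] mov  r2, #0x83 → r2=0x83
body[2] mov  r5, #0xe5 → r5=0xe5
body[3] xor  r3, r4, r3 → r3=0xe3
epilogue: pop r3=0x99, sp=0x7c
r2: caller-saved, written=True
r3: callee-saved, written=True
r4: callee-saved, written=False
r5: caller-saved, written=True

SURVIVE = r3,r4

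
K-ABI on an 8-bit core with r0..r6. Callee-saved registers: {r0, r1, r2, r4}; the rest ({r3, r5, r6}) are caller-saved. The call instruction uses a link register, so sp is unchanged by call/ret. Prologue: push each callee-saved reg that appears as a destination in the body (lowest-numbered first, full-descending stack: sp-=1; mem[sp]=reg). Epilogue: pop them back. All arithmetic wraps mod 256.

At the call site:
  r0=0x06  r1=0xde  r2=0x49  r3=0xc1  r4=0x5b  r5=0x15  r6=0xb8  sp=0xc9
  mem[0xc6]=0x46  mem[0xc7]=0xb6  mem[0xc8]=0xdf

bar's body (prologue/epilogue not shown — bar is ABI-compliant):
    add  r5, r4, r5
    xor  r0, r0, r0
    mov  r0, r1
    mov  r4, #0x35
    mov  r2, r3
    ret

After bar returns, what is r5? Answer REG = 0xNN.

REG = 0x70

prologue: push r0 → mem[0xc8]=0x06, sp=0xc8
prologue: push r2 → mem[0xc7]=0x49, sp=0xc7
prologue: push r4 → mem[0xc6]=0x5b, sp=0xc6
body[0] add  r5, r4, r5 → r5=0x70
body[1] xor  r0, r0, r0 → r0=0x00
body[2] mov  r0, r1 → r0=0xde
body[3] mov  r4, #0x35 → r4=0x35
body[4] mov  r2, r3 → r2=0xc1
epilogue: pop r4=0x5b, sp=0xc7
epilogue: pop r2=0x49, sp=0xc8
epilogue: pop r0=0x06, sp=0xc9
r5 is caller-saved → body value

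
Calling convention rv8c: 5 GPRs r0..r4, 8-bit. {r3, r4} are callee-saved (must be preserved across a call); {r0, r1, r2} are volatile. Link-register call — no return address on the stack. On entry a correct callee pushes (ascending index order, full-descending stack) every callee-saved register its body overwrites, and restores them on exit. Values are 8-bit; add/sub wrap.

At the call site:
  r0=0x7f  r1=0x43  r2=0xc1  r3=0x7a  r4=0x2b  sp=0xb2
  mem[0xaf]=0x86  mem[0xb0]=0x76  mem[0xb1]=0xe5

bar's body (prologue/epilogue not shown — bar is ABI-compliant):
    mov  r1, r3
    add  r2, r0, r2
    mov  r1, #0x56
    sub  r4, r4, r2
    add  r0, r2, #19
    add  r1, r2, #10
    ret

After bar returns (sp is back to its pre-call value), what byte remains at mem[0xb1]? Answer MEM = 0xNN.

MEM = 0x2b

prologue: push r4 → mem[0xb1]=0x2b, sp=0xb1
body[0] mov  r1, r3 → r1=0x7a
body[1] add  r2, r0, r2 → r2=0x40
body[2] mov  r1, #0x56 → r1=0x56
body[3] sub  r4, r4, r2 → r4=0xeb
body[4] add  r0, r2, #19 → r0=0x53
body[5] add  r1, r2, #10 → r1=0x4a
epilogue: pop r4=0x2b, sp=0xb2
prologue pushed ['r4'] at ['0xb1']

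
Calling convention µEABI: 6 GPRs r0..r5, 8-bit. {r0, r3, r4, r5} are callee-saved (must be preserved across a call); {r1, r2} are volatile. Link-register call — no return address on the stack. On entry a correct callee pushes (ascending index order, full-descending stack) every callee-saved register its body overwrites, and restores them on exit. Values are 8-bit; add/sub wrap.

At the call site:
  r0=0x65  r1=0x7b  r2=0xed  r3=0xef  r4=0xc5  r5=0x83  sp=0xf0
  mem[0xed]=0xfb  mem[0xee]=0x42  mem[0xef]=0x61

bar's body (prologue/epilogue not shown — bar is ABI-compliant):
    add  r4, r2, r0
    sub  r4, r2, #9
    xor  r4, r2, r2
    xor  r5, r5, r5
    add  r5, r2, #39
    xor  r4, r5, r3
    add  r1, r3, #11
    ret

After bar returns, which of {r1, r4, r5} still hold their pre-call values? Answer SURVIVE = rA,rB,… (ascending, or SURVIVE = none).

prologue: push r4 -> mem[0xef]=0xc5, sp=0xef
prologue: push r5 -> mem[0xee]=0x83, sp=0xee
body[0] add  r4, r2, r0 -> r4=0x52
body[1] sub  r4, r2, #9 -> r4=0xe4
body[2] xor  r4, r2, r2 -> r4=0x00
body[3] xor  r5, r5, r5 -> r5=0x00
body[4] add  r5, r2, #39 -> r5=0x14
body[5] xor  r4, r5, r3 -> r4=0xfb
body[6] add  r1, r3, #11 -> r1=0xfa
epilogue: pop r5=0x83, sp=0xef
epilogue: pop r4=0xc5, sp=0xf0
r1: caller-saved, written=True
r4: callee-saved, written=True
r5: callee-saved, written=True

SURVIVE = r4,r5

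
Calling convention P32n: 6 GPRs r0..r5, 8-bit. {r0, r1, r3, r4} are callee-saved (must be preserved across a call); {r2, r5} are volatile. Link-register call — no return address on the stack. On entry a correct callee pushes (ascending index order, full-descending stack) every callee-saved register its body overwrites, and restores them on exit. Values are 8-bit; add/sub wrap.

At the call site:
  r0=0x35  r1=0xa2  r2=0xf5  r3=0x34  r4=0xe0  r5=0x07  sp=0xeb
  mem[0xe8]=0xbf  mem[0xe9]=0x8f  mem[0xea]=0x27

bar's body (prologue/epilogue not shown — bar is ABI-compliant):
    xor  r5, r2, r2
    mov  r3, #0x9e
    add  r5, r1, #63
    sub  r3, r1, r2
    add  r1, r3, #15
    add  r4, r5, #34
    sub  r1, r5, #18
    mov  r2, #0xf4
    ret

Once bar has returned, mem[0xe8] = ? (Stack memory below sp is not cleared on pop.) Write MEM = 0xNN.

MEM = 0xe0

prologue: push r1 -> mem[0xea]=0xa2, sp=0xea
prologue: push r3 -> mem[0xe9]=0x34, sp=0xe9
prologue: push r4 -> mem[0xe8]=0xe0, sp=0xe8
body[0] xor  r5, r2, r2 -> r5=0x00
body[1] mov  r3, #0x9e -> r3=0x9e
body[2] add  r5, r1, #63 -> r5=0xe1
body[3] sub  r3, r1, r2 -> r3=0xad
body[4] add  r1, r3, #15 -> r1=0xbc
body[5] add  r4, r5, #34 -> r4=0x03
body[6] sub  r1, r5, #18 -> r1=0xcf
body[7] mov  r2, #0xf4 -> r2=0xf4
epilogue: pop r4=0xe0, sp=0xe9
epilogue: pop r3=0x34, sp=0xea
epilogue: pop r1=0xa2, sp=0xeb
prologue pushed ['r1', 'r3', 'r4'] at ['0xea', '0xe9', '0xe8']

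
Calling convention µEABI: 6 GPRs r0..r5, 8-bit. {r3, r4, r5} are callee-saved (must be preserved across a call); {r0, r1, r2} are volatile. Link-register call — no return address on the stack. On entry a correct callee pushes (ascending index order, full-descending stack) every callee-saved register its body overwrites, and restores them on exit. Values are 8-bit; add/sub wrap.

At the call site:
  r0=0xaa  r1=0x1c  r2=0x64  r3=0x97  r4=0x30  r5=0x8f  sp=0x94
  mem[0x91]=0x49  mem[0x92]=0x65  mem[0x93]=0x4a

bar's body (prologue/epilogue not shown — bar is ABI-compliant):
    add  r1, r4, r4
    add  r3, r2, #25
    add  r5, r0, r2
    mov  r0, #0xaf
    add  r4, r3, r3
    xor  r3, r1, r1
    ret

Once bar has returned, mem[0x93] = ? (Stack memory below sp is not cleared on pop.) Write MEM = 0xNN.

MEM = 0x97

prologue: push r3 → mem[0x93]=0x97, sp=0x93
prologue: push r4 → mem[0x92]=0x30, sp=0x92
prologue: push r5 → mem[0x91]=0x8f, sp=0x91
body[0] add  r1, r4, r4 → r1=0x60
body[1] add  r3, r2, #25 → r3=0x7d
body[2] add  r5, r0, r2 → r5=0x0e
body[3] mov  r0, #0xaf → r0=0xaf
body[4] add  r4, r3, r3 → r4=0xfa
body[5] xor  r3, r1, r1 → r3=0x00
epilogue: pop r5=0x8f, sp=0x92
epilogue: pop r4=0x30, sp=0x93
epilogue: pop r3=0x97, sp=0x94
prologue pushed ['r3', 'r4', 'r5'] at ['0x93', '0x92', '0x91']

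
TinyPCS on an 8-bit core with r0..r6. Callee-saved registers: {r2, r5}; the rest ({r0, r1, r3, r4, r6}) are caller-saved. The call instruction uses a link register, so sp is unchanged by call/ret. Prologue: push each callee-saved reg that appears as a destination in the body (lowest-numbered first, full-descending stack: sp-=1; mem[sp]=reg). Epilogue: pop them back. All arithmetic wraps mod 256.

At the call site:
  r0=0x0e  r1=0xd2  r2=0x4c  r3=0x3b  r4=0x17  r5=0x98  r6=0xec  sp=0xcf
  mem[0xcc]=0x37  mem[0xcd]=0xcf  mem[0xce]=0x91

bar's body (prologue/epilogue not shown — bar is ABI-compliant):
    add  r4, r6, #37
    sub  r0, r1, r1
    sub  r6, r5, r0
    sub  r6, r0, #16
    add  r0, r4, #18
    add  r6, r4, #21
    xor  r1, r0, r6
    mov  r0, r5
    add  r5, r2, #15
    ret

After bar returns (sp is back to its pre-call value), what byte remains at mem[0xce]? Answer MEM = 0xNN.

MEM = 0x98

prologue: push r5 -> mem[0xce]=0x98, sp=0xce
body[0] add  r4, r6, #37 -> r4=0x11
body[1] sub  r0, r1, r1 -> r0=0x00
body[2] sub  r6, r5, r0 -> r6=0x98
body[3] sub  r6, r0, #16 -> r6=0xf0
body[4] add  r0, r4, #18 -> r0=0x23
body[5] add  r6, r4, #21 -> r6=0x26
body[6] xor  r1, r0, r6 -> r1=0x05
body[7] mov  r0, r5 -> r0=0x98
body[8] add  r5, r2, #15 -> r5=0x5b
epilogue: pop r5=0x98, sp=0xcf
prologue pushed ['r5'] at ['0xce']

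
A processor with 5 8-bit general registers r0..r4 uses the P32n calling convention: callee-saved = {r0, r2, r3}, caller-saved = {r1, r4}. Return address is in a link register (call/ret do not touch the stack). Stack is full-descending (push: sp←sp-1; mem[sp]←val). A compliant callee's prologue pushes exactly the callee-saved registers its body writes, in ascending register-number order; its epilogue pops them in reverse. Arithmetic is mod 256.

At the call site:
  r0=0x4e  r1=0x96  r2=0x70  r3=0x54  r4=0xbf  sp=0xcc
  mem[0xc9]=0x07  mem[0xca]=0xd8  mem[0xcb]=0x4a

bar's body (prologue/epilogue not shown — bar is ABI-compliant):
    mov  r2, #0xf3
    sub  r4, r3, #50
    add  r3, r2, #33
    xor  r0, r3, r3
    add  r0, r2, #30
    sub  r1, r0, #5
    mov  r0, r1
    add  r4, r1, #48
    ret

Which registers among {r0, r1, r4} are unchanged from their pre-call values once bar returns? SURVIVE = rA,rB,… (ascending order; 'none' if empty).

SURVIVE = r0

prologue: push r0 → mem[0xcb]=0x4e, sp=0xcb
prologue: push r2 → mem[0xca]=0x70, sp=0xca
prologue: push r3 → mem[0xc9]=0x54, sp=0xc9
body[0] mov  r2, #0xf3 → r2=0xf3
body[1] sub  r4, r3, #50 → r4=0x22
body[2] add  r3, r2, #33 → r3=0x14
body[3] xor  r0, r3, r3 → r0=0x00
body[4] add  r0, r2, #30 → r0=0x11
body[5] sub  r1, r0, #5 → r1=0x0c
body[6] mov  r0, r1 → r0=0x0c
body[7] add  r4, r1, #48 → r4=0x3c
epilogue: pop r3=0x54, sp=0xca
epilogue: pop r2=0x70, sp=0xcb
epilogue: pop r0=0x4e, sp=0xcc
r0: callee-saved, written=True
r1: caller-saved, written=True
r4: caller-saved, written=True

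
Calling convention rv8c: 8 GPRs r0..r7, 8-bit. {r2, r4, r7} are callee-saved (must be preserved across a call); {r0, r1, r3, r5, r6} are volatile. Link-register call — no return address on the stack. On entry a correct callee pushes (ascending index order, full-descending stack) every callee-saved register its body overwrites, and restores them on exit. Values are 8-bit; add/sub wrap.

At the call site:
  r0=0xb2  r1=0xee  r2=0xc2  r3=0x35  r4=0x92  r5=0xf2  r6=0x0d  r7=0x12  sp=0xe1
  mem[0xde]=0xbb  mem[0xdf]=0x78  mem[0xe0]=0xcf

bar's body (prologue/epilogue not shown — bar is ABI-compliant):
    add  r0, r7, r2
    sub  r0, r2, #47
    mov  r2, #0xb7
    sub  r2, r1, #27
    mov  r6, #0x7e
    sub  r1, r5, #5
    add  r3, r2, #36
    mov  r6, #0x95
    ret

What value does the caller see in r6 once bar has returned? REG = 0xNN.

prologue: push r2 -> mem[0xe0]=0xc2, sp=0xe0
body[0] add  r0, r7, r2 -> r0=0xd4
body[1] sub  r0, r2, #47 -> r0=0x93
body[2] mov  r2, #0xb7 -> r2=0xb7
body[3] sub  r2, r1, #27 -> r2=0xd3
body[4] mov  r6, #0x7e -> r6=0x7e
body[5] sub  r1, r5, #5 -> r1=0xed
body[6] add  r3, r2, #36 -> r3=0xf7
body[7] mov  r6, #0x95 -> r6=0x95
epilogue: pop r2=0xc2, sp=0xe1
r6 is caller-saved -> body value

REG = 0x95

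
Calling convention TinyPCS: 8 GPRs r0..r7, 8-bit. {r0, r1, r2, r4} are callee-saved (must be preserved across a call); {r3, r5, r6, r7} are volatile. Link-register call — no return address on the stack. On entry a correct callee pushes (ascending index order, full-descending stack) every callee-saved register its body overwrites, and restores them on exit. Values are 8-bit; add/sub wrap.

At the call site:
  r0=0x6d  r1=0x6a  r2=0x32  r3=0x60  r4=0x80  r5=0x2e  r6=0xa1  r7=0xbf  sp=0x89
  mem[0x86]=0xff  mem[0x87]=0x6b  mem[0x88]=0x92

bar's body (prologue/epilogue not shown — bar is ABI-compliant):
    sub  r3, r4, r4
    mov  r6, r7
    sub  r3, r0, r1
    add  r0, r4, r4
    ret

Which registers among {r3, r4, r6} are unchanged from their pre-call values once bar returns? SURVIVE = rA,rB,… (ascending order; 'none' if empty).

prologue: push r0 → mem[0x88]=0x6d, sp=0x88
body[0] sub  r3, r4, r4 → r3=0x00
body[1] mov  r6, r7 → r6=0xbf
body[2] sub  r3, r0, r1 → r3=0x03
body[3] add  r0, r4, r4 → r0=0x00
epilogue: pop r0=0x6d, sp=0x89
r3: caller-saved, written=True
r4: callee-saved, written=False
r6: caller-saved, written=True

SURVIVE = r4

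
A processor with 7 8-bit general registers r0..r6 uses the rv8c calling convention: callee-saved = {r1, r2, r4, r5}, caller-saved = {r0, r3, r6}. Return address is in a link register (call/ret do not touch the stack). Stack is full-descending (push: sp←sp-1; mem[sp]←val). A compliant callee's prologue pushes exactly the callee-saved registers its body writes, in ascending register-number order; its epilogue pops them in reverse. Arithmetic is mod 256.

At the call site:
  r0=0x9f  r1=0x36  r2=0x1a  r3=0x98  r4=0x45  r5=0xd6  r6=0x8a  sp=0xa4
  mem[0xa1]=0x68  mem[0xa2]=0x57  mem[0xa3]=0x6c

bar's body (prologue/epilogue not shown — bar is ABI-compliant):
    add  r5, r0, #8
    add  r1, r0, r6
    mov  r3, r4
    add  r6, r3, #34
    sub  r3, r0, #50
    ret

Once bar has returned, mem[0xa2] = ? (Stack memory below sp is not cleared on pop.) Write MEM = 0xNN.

prologue: push r1 → mem[0xa3]=0x36, sp=0xa3
prologue: push r5 → mem[0xa2]=0xd6, sp=0xa2
body[0] add  r5, r0, #8 → r5=0xa7
body[1] add  r1, r0, r6 → r1=0x29
body[2] mov  r3, r4 → r3=0x45
body[3] add  r6, r3, #34 → r6=0x67
body[4] sub  r3, r0, #50 → r3=0x6d
epilogue: pop r5=0xd6, sp=0xa3
epilogue: pop r1=0x36, sp=0xa4
prologue pushed ['r1', 'r5'] at ['0xa3', '0xa2']

MEM = 0xd6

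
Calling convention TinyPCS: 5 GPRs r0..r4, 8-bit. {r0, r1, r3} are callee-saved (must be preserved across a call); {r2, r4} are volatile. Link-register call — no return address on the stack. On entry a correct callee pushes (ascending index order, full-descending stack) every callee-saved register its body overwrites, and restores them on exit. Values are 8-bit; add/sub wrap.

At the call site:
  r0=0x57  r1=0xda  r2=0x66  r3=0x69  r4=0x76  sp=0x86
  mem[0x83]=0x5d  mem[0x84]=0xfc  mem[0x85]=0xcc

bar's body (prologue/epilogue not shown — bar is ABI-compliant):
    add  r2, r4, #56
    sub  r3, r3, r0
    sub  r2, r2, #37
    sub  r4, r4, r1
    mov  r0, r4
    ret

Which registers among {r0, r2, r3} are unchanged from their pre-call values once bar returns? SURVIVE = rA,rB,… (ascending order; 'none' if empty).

prologue: push r0 -> mem[0x85]=0x57, sp=0x85
prologue: push r3 -> mem[0x84]=0x69, sp=0x84
body[0] add  r2, r4, #56 -> r2=0xae
body[1] sub  r3, r3, r0 -> r3=0x12
body[2] sub  r2, r2, #37 -> r2=0x89
body[3] sub  r4, r4, r1 -> r4=0x9c
body[4] mov  r0, r4 -> r0=0x9c
epilogue: pop r3=0x69, sp=0x85
epilogue: pop r0=0x57, sp=0x86
r0: callee-saved, written=True
r2: caller-saved, written=True
r3: callee-saved, written=True

SURVIVE = r0,r3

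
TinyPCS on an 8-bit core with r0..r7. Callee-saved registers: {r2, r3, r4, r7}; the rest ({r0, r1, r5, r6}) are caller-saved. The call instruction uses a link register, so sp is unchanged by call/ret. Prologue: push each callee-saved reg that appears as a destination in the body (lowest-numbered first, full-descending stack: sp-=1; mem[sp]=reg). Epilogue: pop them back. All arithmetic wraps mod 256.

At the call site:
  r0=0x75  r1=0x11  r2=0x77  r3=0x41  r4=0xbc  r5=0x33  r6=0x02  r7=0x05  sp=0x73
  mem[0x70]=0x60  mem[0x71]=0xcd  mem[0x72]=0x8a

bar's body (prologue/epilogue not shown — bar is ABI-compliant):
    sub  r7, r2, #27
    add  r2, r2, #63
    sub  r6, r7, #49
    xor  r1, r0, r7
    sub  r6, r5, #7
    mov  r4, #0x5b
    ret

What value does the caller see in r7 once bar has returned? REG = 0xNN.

prologue: push r2 -> mem[0x72]=0x77, sp=0x72
prologue: push r4 -> mem[0x71]=0xbc, sp=0x71
prologue: push r7 -> mem[0x70]=0x05, sp=0x70
body[0] sub  r7, r2, #27 -> r7=0x5c
body[1] add  r2, r2, #63 -> r2=0xb6
body[2] sub  r6, r7, #49 -> r6=0x2b
body[3] xor  r1, r0, r7 -> r1=0x29
body[4] sub  r6, r5, #7 -> r6=0x2c
body[5] mov  r4, #0x5b -> r4=0x5b
epilogue: pop r7=0x05, sp=0x71
epilogue: pop r4=0xbc, sp=0x72
epilogue: pop r2=0x77, sp=0x73
r7 is callee-saved -> restored

REG = 0x05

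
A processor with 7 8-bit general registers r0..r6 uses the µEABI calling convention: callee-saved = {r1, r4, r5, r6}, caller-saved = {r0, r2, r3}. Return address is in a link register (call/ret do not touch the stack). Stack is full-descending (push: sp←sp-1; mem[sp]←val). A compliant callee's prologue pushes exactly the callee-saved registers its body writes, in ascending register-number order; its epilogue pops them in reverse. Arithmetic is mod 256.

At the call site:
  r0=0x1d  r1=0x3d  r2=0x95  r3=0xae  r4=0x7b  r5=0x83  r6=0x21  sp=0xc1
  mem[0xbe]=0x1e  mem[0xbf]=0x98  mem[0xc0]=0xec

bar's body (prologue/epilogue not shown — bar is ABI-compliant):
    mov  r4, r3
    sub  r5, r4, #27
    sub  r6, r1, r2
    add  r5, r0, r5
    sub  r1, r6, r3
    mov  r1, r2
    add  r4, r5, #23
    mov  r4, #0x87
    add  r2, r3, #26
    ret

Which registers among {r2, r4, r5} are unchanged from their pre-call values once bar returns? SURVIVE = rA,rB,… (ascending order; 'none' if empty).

prologue: push r1 -> mem[0xc0]=0x3d, sp=0xc0
prologue: push r4 -> mem[0xbf]=0x7b, sp=0xbf
prologue: push r5 -> mem[0xbe]=0x83, sp=0xbe
prologue: push r6 -> mem[0xbd]=0x21, sp=0xbd
body[0] mov  r4, r3 -> r4=0xae
body[1] sub  r5, r4, #27 -> r5=0x93
body[2] sub  r6, r1, r2 -> r6=0xa8
body[3] add  r5, r0, r5 -> r5=0xb0
body[4] sub  r1, r6, r3 -> r1=0xfa
body[5] mov  r1, r2 -> r1=0x95
body[6] add  r4, r5, #23 -> r4=0xc7
body[7] mov  r4, #0x87 -> r4=0x87
body[8] add  r2, r3, #26 -> r2=0xc8
epilogue: pop r6=0x21, sp=0xbe
epilogue: pop r5=0x83, sp=0xbf
epilogue: pop r4=0x7b, sp=0xc0
epilogue: pop r1=0x3d, sp=0xc1
r2: caller-saved, written=True
r4: callee-saved, written=True
r5: callee-saved, written=True

SURVIVE = r4,r5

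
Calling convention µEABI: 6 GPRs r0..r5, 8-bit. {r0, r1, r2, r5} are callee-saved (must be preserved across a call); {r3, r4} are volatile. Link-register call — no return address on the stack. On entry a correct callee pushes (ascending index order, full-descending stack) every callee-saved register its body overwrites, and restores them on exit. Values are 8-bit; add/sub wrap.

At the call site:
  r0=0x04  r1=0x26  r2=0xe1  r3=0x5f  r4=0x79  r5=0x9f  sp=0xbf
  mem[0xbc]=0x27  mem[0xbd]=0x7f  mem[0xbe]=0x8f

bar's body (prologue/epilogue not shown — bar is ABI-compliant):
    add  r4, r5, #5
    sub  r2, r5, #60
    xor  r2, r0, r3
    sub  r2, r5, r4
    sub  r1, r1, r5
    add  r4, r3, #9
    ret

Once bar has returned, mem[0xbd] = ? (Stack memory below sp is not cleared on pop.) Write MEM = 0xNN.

prologue: push r1 → mem[0xbe]=0x26, sp=0xbe
prologue: push r2 → mem[0xbd]=0xe1, sp=0xbd
body[0] add  r4, r5, #5 → r4=0xa4
body[1] sub  r2, r5, #60 → r2=0x63
body[2] xor  r2, r0, r3 → r2=0x5b
body[3] sub  r2, r5, r4 → r2=0xfb
body[4] sub  r1, r1, r5 → r1=0x87
body[5] add  r4, r3, #9 → r4=0x68
epilogue: pop r2=0xe1, sp=0xbe
epilogue: pop r1=0x26, sp=0xbf
prologue pushed ['r1', 'r2'] at ['0xbe', '0xbd']

MEM = 0xe1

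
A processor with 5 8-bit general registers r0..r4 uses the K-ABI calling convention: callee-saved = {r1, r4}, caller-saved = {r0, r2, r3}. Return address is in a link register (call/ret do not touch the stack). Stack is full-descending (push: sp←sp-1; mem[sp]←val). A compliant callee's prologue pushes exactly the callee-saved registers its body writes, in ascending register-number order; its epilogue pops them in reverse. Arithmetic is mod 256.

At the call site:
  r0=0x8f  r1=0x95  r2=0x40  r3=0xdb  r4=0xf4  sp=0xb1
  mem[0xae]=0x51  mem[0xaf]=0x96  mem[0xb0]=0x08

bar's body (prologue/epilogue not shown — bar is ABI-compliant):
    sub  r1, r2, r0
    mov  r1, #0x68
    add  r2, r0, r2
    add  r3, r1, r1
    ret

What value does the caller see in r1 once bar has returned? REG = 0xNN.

REG = 0x95

prologue: push r1 -> mem[0xb0]=0x95, sp=0xb0
body[0] sub  r1, r2, r0 -> r1=0xb1
body[1] mov  r1, #0x68 -> r1=0x68
body[2] add  r2, r0, r2 -> r2=0xcf
body[3] add  r3, r1, r1 -> r3=0xd0
epilogue: pop r1=0x95, sp=0xb1
r1 is callee-saved -> restored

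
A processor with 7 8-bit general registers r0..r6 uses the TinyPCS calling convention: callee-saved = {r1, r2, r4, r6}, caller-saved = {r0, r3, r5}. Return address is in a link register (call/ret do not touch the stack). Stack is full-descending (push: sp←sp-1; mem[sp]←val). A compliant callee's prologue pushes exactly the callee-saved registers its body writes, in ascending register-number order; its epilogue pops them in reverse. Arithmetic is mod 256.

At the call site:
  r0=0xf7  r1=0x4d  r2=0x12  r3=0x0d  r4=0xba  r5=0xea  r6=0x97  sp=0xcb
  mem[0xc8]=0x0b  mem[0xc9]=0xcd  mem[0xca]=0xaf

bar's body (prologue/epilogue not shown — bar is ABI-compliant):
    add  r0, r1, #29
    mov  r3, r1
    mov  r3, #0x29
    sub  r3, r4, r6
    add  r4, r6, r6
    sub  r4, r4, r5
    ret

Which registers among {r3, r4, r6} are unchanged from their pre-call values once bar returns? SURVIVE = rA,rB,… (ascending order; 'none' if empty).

SURVIVE = r4,r6

prologue: push r4 -> mem[0xca]=0xba, sp=0xca
body[0] add  r0, r1, #29 -> r0=0x6a
body[1] mov  r3, r1 -> r3=0x4d
body[2] mov  r3, #0x29 -> r3=0x29
body[3] sub  r3, r4, r6 -> r3=0x23
body[4] add  r4, r6, r6 -> r4=0x2e
body[5] sub  r4, r4, r5 -> r4=0x44
epilogue: pop r4=0xba, sp=0xcb
r3: caller-saved, written=True
r4: callee-saved, written=True
r6: callee-saved, written=False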